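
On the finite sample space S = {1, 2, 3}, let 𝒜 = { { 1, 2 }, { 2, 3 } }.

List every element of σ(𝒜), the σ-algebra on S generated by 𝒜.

Begin from { {  }, { 1, 2 }, { 2, 3 }, S } (that is, 𝒜 plus ∅ and S).
Pass 1 (2 new):
  { 1 }  = complement { 2, 3 }
  { 3 }  = complement { 1, 2 }
  (now 6)
Pass 2 (1 new):
  { 1, 3 }  = { 3 } ∪ { 1 }
  (now 7)
Pass 3 (1 new):
  { 2 }  = complement { 1, 3 }
  (now 8)
Pass 4: stable.

Hence σ(𝒜) has 8 members: { {  }, { 1 }, { 2 }, { 3 }, { 1, 2 }, { 1, 3 }, { 2, 3 }, S }.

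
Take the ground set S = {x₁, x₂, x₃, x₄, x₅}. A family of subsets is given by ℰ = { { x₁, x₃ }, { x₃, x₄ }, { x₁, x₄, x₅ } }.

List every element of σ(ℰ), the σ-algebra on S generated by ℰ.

Initial family (5 sets): { {}, { x₁, x₃ }, { x₃, x₄ }, { x₁, x₄, x₅ }, S }.
Iteration 1. New:
  { x₂, x₃ }  = S∖{ x₁, x₄, x₅ }
  { x₁, x₂, x₅ }  = S∖{ x₃, x₄ }
  { x₁, x₃, x₄ }  = { x₃, x₄ } ∪ { x₁, x₃ }
  { x₂, x₄, x₅ }  = S∖{ x₁, x₃ }
  { x₁, x₃, x₄, x₅ }  = { x₁, x₄, x₅ } ∪ { x₃, x₄ }
  (now 10)
Iteration 2 (8 new):
  { x₂ }  = S∖{ x₁, x₃, x₄, x₅ }
  { x₂, x₅ }  = S∖{ x₁, x₃, x₄ }
  { x₁, x₂, x₃ }  = { x₂, x₃ } ∪ { x₁, x₃ }
  { x₂, x₃, x₄ }  = { x₃, x₄ } ∪ { x₂, x₃ }
  { x₁, x₂, x₃, x₄ }  = { x₁, x₃, x₄ } ∪ { x₂, x₃ }
  { x₁, x₂, x₃, x₅ }  = { x₁, x₂, x₅ } ∪ { x₂, x₃ }
  { x₁, x₂, x₄, x₅ }  = { x₁, x₄, x₅ } ∪ { x₁, x₂, x₅ }
  { x₂, x₃, x₄, x₅ }  = { x₃, x₄ } ∪ { x₂, x₄, x₅ }
  (now 18)
Iteration 3 (7 new):
  { x₁ }  = S∖{ x₂, x₃, x₄, x₅ }
  { x₃ }  = S∖{ x₁, x₂, x₄, x₅ }
  { x₄ }  = S∖{ x₁, x₂, x₃, x₅ }
  { x₅ }  = S∖{ x₁, x₂, x₃, x₄ }
  { x₁, x₅ }  = S∖{ x₂, x₃, x₄ }
  { x₄, x₅ }  = S∖{ x₁, x₂, x₃ }
  { x₂, x₃, x₅ }  = { x₂, x₅ } ∪ { x₂, x₃ }
  (now 25)
Iteration 4: 6 new —
  { x₁, x₂ }  = { x₂ } ∪ { x₁ }
  { x₁, x₄ }  = S∖{ x₂, x₃, x₅ }
  { x₂, x₄ }  = { x₂ } ∪ { x₄ }
  { x₃, x₅ }  = { x₅ } ∪ { x₃ }
  { x₁, x₃, x₅ }  = { x₅ } ∪ { x₁, x₃ }
  { x₃, x₄, x₅ }  = { x₃, x₄ } ∪ { x₅ }
  (now 31)
Iteration 5 (1 new):
  { x₁, x₂, x₄ }  = S∖{ x₃, x₅ }
  (now 32)
Iteration 6: already closed under ᶜ and ∪.

Therefore σ(ℰ) = { {}, { x₁ }, { x₂ }, { x₃ }, { x₄ }, { x₅ }, { x₁, x₂ }, { x₁, x₃ }, { x₁, x₄ }, { x₁, x₅ }, { x₂, x₃ }, { x₂, x₄ }, { x₂, x₅ }, { x₃, x₄ }, { x₃, x₅ }, { x₄, x₅ }, { x₁, x₂, x₃ }, { x₁, x₂, x₄ }, { x₁, x₂, x₅ }, { x₁, x₃, x₄ }, { x₁, x₃, x₅ }, { x₁, x₄, x₅ }, { x₂, x₃, x₄ }, { x₂, x₃, x₅ }, { x₂, x₄, x₅ }, { x₃, x₄, x₅ }, { x₁, x₂, x₃, x₄ }, { x₁, x₂, x₃, x₅ }, { x₁, x₂, x₄, x₅ }, { x₁, x₃, x₄, x₅ }, { x₂, x₃, x₄, x₅ }, S } (|σ(ℰ)| = 32).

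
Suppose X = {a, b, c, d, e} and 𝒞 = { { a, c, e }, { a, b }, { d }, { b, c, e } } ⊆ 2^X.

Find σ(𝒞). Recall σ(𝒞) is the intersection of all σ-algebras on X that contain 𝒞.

|σ(𝒞)| = 16.  σ(𝒞) = { ∅, { a }, { b }, { d }, { a, b }, { a, d }, { b, d }, { c, e }, { a, b, d }, { a, c, e }, { b, c, e }, { c, d, e }, { a, b, c, e }, { a, c, d, e }, { b, c, d, e }, X }

Trace:
Start: 𝒞 ∪ {∅, X} = { ∅, { d }, { a, b }, { a, c, e }, { b, c, e }, X }.
Round 1 (7 new):
  { a, d }  = complement { b, c, e }
  { b, d }  = complement { a, c, e }
  { a, b, d }  = { a, b } ∪ { d }
  { c, d, e }  = complement { a, b }
  { a, b, c, e }  = complement { d }
  { a, c, d, e }  = { d } ∪ { a, c, e }
  { b, c, d, e }  = { b, c, e } ∪ { d }
  [13 total]
Round 2 adds 3:
  { a }  = complement { b, c, d, e }
  { b }  = complement { a, c, d, e }
  { c, e }  = complement { a, b, d }
  [16 total]
After Round 3 the family is unchanged; done.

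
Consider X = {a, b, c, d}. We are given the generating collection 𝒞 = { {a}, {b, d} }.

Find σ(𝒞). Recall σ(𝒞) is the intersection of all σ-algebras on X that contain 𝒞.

σ(𝒞) = { {}, {a}, {c}, {a, c}, {b, d}, {a, b, d}, {b, c, d}, X }

Trace:
Initial family (4 sets): { {}, {a}, {b, d}, X }.
Step 1: 3 new —
  {a, c}  = {b, d}ᶜ
  {a, b, d}  = {b, d} ∪ {a}
  {b, c, d}  = {a}ᶜ
  [7 total]
Step 2 (1 new):
  {c}  = {a, b, d}ᶜ
  [8 total]
Step 3 adds nothing — fixpoint reached.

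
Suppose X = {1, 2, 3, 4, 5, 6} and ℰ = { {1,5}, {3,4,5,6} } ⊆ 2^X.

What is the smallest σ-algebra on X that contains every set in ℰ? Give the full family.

Answer: σ(ℰ) = { {}, {1}, {2}, {5}, {1,2}, {1,5}, {2,5}, {1,2,5}, {3,4,6}, {1,3,4,6}, {2,3,4,6}, {3,4,5,6}, {1,2,3,4,6}, {1,3,4,5,6}, {2,3,4,5,6}, X }

Check:
Begin from { {}, {1,5}, {3,4,5,6}, X } (that is, ℰ plus ∅ and X).
Pass 1: 3 new —
  {1,2}  = {3,4,5,6}ᶜ
  {2,3,4,6}  = {1,5}ᶜ
  {1,3,4,5,6}  = {3,4,5,6} ∪ {1,5}
  |family| = 7
Pass 2 adds 4:
  {2}  = {1,3,4,5,6}ᶜ
  {1,2,5}  = {1,2} ∪ {1,5}
  {1,2,3,4,6}  = {1,2} ∪ {2,3,4,6}
  {2,3,4,5,6}  = {2,3,4,6} ∪ {3,4,5,6}
  |family| = 11
Pass 3 (3 new):
  {1}  = {2,3,4,5,6}ᶜ
  {5}  = {1,2,3,4,6}ᶜ
  {3,4,6}  = {1,2,5}ᶜ
  |family| = 14
Pass 4 adds 2:
  {2,5}  = {2} ∪ {5}
  {1,3,4,6}  = {3,4,6} ∪ {1}
  |family| = 16
Pass 5: already closed under ᶜ and ∪.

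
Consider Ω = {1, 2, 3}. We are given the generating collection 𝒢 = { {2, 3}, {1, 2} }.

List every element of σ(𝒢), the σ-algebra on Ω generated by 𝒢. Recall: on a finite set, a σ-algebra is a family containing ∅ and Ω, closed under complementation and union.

Initial family (4 sets): { {}, {1, 2}, {2, 3}, Ω }.
Step 1 (2 new):
  {1}  = ᶜ of {2, 3}
  {3}  = ᶜ of {1, 2}
  [6 total]
Step 2: 1 new —
  {1, 3}  = {3} ∪ {1}
  [7 total]
Step 3: 1 new —
  {2}  = ᶜ of {1, 3}
  [8 total]
Step 4: no new sets; the family is a σ-algebra.

Hence σ(𝒢) has 8 members: { {}, {1}, {2}, {3}, {1, 2}, {1, 3}, {2, 3}, Ω }.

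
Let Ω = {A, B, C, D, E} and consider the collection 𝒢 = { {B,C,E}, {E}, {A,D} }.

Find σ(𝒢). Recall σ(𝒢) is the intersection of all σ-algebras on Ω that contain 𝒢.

σ(𝒢) (8 sets): { {}, {E}, {A,D}, {B,C}, {A,D,E}, {B,C,E}, {A,B,C,D}, Ω }

Derivation:
Begin from { {}, {E}, {A,D}, {B,C,E}, Ω } (that is, 𝒢 plus ∅ and Ω).
Pass 1: +2 →
  {A,D,E}  = {A,D} ∪ {E}
  {A,B,C,D}  = Ω∖{E}
  |family| = 7
Pass 2 (1 new):
  {B,C}  = Ω∖{A,D,E}
  |family| = 8
Pass 3: no new sets; the family is a σ-algebra.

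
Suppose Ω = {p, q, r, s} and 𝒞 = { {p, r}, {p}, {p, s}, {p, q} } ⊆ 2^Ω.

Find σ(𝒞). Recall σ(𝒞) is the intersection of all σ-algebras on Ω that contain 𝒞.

σ(𝒞) = { {}, {p}, {q}, {r}, {s}, {p, q}, {p, r}, {p, s}, {q, r}, {q, s}, {r, s}, {p, q, r}, {p, q, s}, {p, r, s}, {q, r, s}, Ω }

Derivation:
Start: 𝒞 ∪ {∅, Ω} = { {}, {p}, {p, q}, {p, r}, {p, s}, Ω }.
Iteration 1: +7 →
  {q, r}  = {p, s}ᶜ
  {q, s}  = {p, r}ᶜ
  {r, s}  = {p, q}ᶜ
  {p, q, r}  = {p, q} ∪ {p, r}
  {p, q, s}  = {p, s} ∪ {p, q}
  {p, r, s}  = {p, s} ∪ {p, r}
  {q, r, s}  = {p}ᶜ
  [13 total]
Iteration 2 adds 3:
  {q}  = {p, r, s}ᶜ
  {r}  = {p, q, s}ᶜ
  {s}  = {p, q, r}ᶜ
  [16 total]
Iteration 3 adds nothing — fixpoint reached.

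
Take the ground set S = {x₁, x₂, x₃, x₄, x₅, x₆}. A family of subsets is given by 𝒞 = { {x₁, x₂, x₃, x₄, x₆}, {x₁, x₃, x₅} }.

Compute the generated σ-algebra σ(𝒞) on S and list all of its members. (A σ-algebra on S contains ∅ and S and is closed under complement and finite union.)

Start: 𝒞 ∪ {∅, S} = { {}, {x₁, x₃, x₅}, {x₁, x₂, x₃, x₄, x₆}, S }.
Round 1. New:
  {x₅}  = {x₁, x₂, x₃, x₄, x₆}ᶜ
  {x₂, x₄, x₆}  = {x₁, x₃, x₅}ᶜ
Round 2: 1 new —
  {x₂, x₄, x₅, x₆}  = {x₂, x₄, x₆} ∪ {x₅}
Round 3. New:
  {x₁, x₃}  = {x₂, x₄, x₅, x₆}ᶜ
After Round 4 the family is unchanged; done.

Therefore σ(𝒞) = { {}, {x₅}, {x₁, x₃}, {x₁, x₃, x₅}, {x₂, x₄, x₆}, {x₂, x₄, x₅, x₆}, {x₁, x₂, x₃, x₄, x₆}, S } (|σ(𝒞)| = 8).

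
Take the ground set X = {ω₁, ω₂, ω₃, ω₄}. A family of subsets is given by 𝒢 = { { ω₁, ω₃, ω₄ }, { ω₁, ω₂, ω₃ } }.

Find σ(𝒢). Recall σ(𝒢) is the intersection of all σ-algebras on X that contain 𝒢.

σ(𝒢) (8 sets): { {}, { ω₂ }, { ω₄ }, { ω₁, ω₃ }, { ω₂, ω₄ }, { ω₁, ω₂, ω₃ }, { ω₁, ω₃, ω₄ }, X }

Check:
Initial family (4 sets): { {}, { ω₁, ω₂, ω₃ }, { ω₁, ω₃, ω₄ }, X }.
Pass 1. New:
  { ω₂ }  = ᶜ of { ω₁, ω₃, ω₄ }
  { ω₄ }  = ᶜ of { ω₁, ω₂, ω₃ }
  |family| = 6
Pass 2 adds 1:
  { ω₂, ω₄ }  = { ω₄ } ∪ { ω₂ }
  |family| = 7
Pass 3: 1 new —
  { ω₁, ω₃ }  = ᶜ of { ω₂, ω₄ }
  |family| = 8
Pass 4 adds nothing — fixpoint reached.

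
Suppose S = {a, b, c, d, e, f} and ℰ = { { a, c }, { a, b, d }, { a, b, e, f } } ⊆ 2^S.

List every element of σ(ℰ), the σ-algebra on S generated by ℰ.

Start: ℰ ∪ {∅, S} = { {}, { a, c }, { a, b, d }, { a, b, e, f }, S }.
Step 1 adds 6:
  { c, d }  = complement { a, b, e, f }
  { c, e, f }  = complement { a, b, d }
  { a, b, c, d }  = { a, c } ∪ { a, b, d }
  { b, d, e, f }  = complement { a, c }
  { a, b, c, e, f }  = { a, c } ∪ { a, b, e, f }
  { a, b, d, e, f }  = { a, b, d } ∪ { a, b, e, f }
  [11 total]
Step 2 adds 7:
  { c }  = complement { a, b, d, e, f }
  { d }  = complement { a, b, c, e, f }
  { e, f }  = complement { a, b, c, d }
  { a, c, d }  = { c, d } ∪ { a, c }
  { a, c, e, f }  = { a, c } ∪ { c, e, f }
  { c, d, e, f }  = { c, d } ∪ { c, e, f }
  { b, c, d, e, f }  = { c, d } ∪ { b, d, e, f }
  [18 total]
Step 3. New:
  { a }  = complement { b, c, d, e, f }
  { a, b }  = complement { c, d, e, f }
  { b, d }  = complement { a, c, e, f }
  { b, e, f }  = complement { a, c, d }
  { d, e, f }  = { e, f } ∪ { d }
  { a, c, d, e, f }  = { a, c, e, f } ∪ { c, d }
  [24 total]
Step 4: +7 →
  { b }  = complement { a, c, d, e, f }
  { a, d }  = { a } ∪ { d }
  { a, b, c }  = complement { d, e, f }
  { a, e, f }  = { e, f } ∪ { a }
  { b, c, d }  = { c, d } ∪ { b, d }
  { a, d, e, f }  = { a } ∪ { d, e, f }
  { b, c, e, f }  = { b, e, f } ∪ { c }
  [31 total]
Step 5. New:
  { b, c }  = complement { a, d, e, f }
  [32 total]
After Step 6 the family is unchanged; done.

Hence σ(ℰ) has 32 members: { {}, { a }, { b }, { c }, { d }, { a, b }, { a, c }, { a, d }, { b, c }, { b, d }, { c, d }, { e, f }, { a, b, c }, { a, b, d }, { a, c, d }, { a, e, f }, { b, c, d }, { b, e, f }, { c, e, f }, { d, e, f }, { a, b, c, d }, { a, b, e, f }, { a, c, e, f }, { a, d, e, f }, { b, c, e, f }, { b, d, e, f }, { c, d, e, f }, { a, b, c, e, f }, { a, b, d, e, f }, { a, c, d, e, f }, { b, c, d, e, f }, S }.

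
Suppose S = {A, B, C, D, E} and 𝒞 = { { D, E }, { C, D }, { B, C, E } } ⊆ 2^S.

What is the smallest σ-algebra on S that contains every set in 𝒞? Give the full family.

Start: 𝒞 ∪ {∅, S} = { {}, { C, D }, { D, E }, { B, C, E }, S }.
Step 1 (5 new):
  { A, D }  = ᶜ of { B, C, E }
  { A, B, C }  = ᶜ of { D, E }
  { A, B, E }  = ᶜ of { C, D }
  { C, D, E }  = { D, E } ∪ { C, D }
  { B, C, D, E }  = { D, E } ∪ { B, C, E }
  — 10 sets.
Step 2. New:
  { A }  = ᶜ of { B, C, D, E }
  { A, B }  = ᶜ of { C, D, E }
  { A, C, D }  = { C, D } ∪ { A, D }
  { A, D, E }  = { D, E } ∪ { A, D }
  { A, B, C, D }  = { C, D } ∪ { A, B, C }
  { A, B, C, E }  = { A, B, C } ∪ { A, B, E }
  { A, B, D, E }  = { D, E } ∪ { A, B, E }
  { A, C, D, E }  = { C, D, E } ∪ { A, D }
  — 18 sets.
Step 3. New:
  { B }  = ᶜ of { A, C, D, E }
  { C }  = ᶜ of { A, B, D, E }
  { D }  = ᶜ of { A, B, C, E }
  { E }  = ᶜ of { A, B, C, D }
  { B, C }  = ᶜ of { A, D, E }
  { B, E }  = ᶜ of { A, C, D }
  { A, B, D }  = { A, D } ∪ { A, B }
  — 25 sets.
Step 4: +6 →
  { A, C }  = { C } ∪ { A }
  { A, E }  = { E } ∪ { A }
  { B, D }  = { B } ∪ { D }
  { C, E }  = ᶜ of { A, B, D }
  { B, C, D }  = { C, D } ∪ { B }
  { B, D, E }  = { B, E } ∪ { D, E }
  — 31 sets.
Step 5. New:
  { A, C, E }  = ᶜ of { B, D }
  — 32 sets.
Step 6: no new sets; the family is a σ-algebra.

σ(𝒞) = { {}, { A }, { B }, { C }, { D }, { E }, { A, B }, { A, C }, { A, D }, { A, E }, { B, C }, { B, D }, { B, E }, { C, D }, { C, E }, { D, E }, { A, B, C }, { A, B, D }, { A, B, E }, { A, C, D }, { A, C, E }, { A, D, E }, { B, C, D }, { B, C, E }, { B, D, E }, { C, D, E }, { A, B, C, D }, { A, B, C, E }, { A, B, D, E }, { A, C, D, E }, { B, C, D, E }, S }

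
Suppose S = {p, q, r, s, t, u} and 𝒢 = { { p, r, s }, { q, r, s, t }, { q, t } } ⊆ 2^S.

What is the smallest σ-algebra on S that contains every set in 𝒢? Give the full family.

Seed the family with 𝒢 together with ∅ and S: { {}, { q, t }, { p, r, s }, { q, r, s, t }, S }.
Pass 1 adds 4:
  { p, u }  = complement { q, r, s, t }
  { q, t, u }  = complement { p, r, s }
  { p, r, s, u }  = complement { q, t }
  { p, q, r, s, t }  = { q, t } ∪ { p, r, s }
  |family| = 9
Pass 2 adds 3:
  { u }  = complement { p, q, r, s, t }
  { p, q, t, u }  = { q, t } ∪ { p, u }
  { q, r, s, t, u }  = { q, r, s, t } ∪ { q, t, u }
  |family| = 12
Pass 3 (2 new):
  { p }  = complement { q, r, s, t, u }
  { r, s }  = complement { p, q, t, u }
  |family| = 14
Pass 4. New:
  { p, q, t }  = { q, t } ∪ { p }
  { r, s, u }  = { r, s } ∪ { u }
  |family| = 16
Pass 5 adds nothing — fixpoint reached.

Hence σ(𝒢) has 16 members: { {}, { p }, { u }, { p, u }, { q, t }, { r, s }, { p, q, t }, { p, r, s }, { q, t, u }, { r, s, u }, { p, q, t, u }, { p, r, s, u }, { q, r, s, t }, { p, q, r, s, t }, { q, r, s, t, u }, S }.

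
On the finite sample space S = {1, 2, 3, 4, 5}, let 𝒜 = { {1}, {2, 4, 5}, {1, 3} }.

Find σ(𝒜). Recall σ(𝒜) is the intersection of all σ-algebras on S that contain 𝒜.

Seed the family with 𝒜 together with ∅ and S: { ∅, {1}, {1, 3}, {2, 4, 5}, S }.
Pass 1. New:
  {1, 2, 4, 5}  = {2, 4, 5} ∪ {1}
  {2, 3, 4, 5}  = S∖{1}
  — 7 sets.
Pass 2. New:
  {3}  = S∖{1, 2, 4, 5}
  — 8 sets.
Pass 3: stable.

Hence σ(𝒜) has 8 members: { ∅, {1}, {3}, {1, 3}, {2, 4, 5}, {1, 2, 4, 5}, {2, 3, 4, 5}, S }.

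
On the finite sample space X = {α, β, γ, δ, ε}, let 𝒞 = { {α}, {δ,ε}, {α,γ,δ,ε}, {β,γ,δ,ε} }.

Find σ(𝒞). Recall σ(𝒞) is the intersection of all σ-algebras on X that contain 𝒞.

σ(𝒞) = { ∅, {α}, {β}, {γ}, {α,β}, {α,γ}, {β,γ}, {δ,ε}, {α,β,γ}, {α,δ,ε}, {β,δ,ε}, {γ,δ,ε}, {α,β,δ,ε}, {α,γ,δ,ε}, {β,γ,δ,ε}, X }

Derivation:
Take S₀ = 𝒞 ∪ {∅, X} = { ∅, {α}, {δ,ε}, {α,γ,δ,ε}, {β,γ,δ,ε}, X }.
Round 1. New:
  {β}  = complement {α,γ,δ,ε}
  {α,β,γ}  = complement {δ,ε}
  {α,δ,ε}  = {δ,ε} ∪ {α}
  |family| = 9
Round 2. New:
  {α,β}  = {β} ∪ {α}
  {β,γ}  = complement {α,δ,ε}
  {β,δ,ε}  = {β} ∪ {δ,ε}
  {α,β,δ,ε}  = {α,δ,ε} ∪ {β}
  |family| = 13
Round 3: 3 new —
  {γ}  = complement {α,β,δ,ε}
  {α,γ}  = complement {β,δ,ε}
  {γ,δ,ε}  = complement {α,β}
  |family| = 16
Round 4 adds nothing — fixpoint reached.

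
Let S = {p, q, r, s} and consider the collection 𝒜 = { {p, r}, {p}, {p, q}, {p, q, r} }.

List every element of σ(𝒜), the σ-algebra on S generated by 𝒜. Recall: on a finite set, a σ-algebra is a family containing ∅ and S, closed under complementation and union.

Take S₀ = 𝒜 ∪ {∅, S} = { ∅, {p}, {p, q}, {p, r}, {p, q, r}, S }.
Round 1. New:
  {s}  = {p, q, r}ᶜ
  {q, s}  = {p, r}ᶜ
  {r, s}  = {p, q}ᶜ
  {q, r, s}  = {p}ᶜ
  [10 total]
Round 2: +3 →
  {p, s}  = {s} ∪ {p}
  {p, q, s}  = {p, q} ∪ {s}
  {p, r, s}  = {r, s} ∪ {p, r}
  [13 total]
Round 3: 3 new —
  {q}  = {p, r, s}ᶜ
  {r}  = {p, q, s}ᶜ
  {q, r}  = {p, s}ᶜ
  [16 total]
Round 4: stable.

Hence σ(𝒜) has 16 members: { ∅, {p}, {q}, {r}, {s}, {p, q}, {p, r}, {p, s}, {q, r}, {q, s}, {r, s}, {p, q, r}, {p, q, s}, {p, r, s}, {q, r, s}, S }.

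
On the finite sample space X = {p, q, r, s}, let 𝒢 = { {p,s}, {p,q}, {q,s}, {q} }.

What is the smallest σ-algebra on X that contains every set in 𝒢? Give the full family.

σ(𝒢) = { {}, {p}, {q}, {r}, {s}, {p,q}, {p,r}, {p,s}, {q,r}, {q,s}, {r,s}, {p,q,r}, {p,q,s}, {p,r,s}, {q,r,s}, X }

Derivation:
Initial family (6 sets): { {}, {q}, {p,q}, {p,s}, {q,s}, X }.
Iteration 1 adds 5:
  {p,r}  = {q,s}ᶜ
  {q,r}  = {p,s}ᶜ
  {r,s}  = {p,q}ᶜ
  {p,q,s}  = {p,s} ∪ {p,q}
  {p,r,s}  = {q}ᶜ
  |family| = 11
Iteration 2 adds 3:
  {r}  = {p,q,s}ᶜ
  {p,q,r}  = {p,q} ∪ {q,r}
  {q,r,s}  = {r,s} ∪ {q}
  |family| = 14
Iteration 3. New:
  {p}  = {q,r,s}ᶜ
  {s}  = {p,q,r}ᶜ
  |family| = 16
Iteration 4: closed — nothing new.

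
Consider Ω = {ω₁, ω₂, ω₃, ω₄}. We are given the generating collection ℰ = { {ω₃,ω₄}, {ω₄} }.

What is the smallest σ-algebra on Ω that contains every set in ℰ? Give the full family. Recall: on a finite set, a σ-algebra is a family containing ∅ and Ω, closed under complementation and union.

σ(ℰ) = { {}, {ω₃}, {ω₄}, {ω₁,ω₂}, {ω₃,ω₄}, {ω₁,ω₂,ω₃}, {ω₁,ω₂,ω₄}, Ω }

Derivation:
Start: ℰ ∪ {∅, Ω} = { {}, {ω₄}, {ω₃,ω₄}, Ω }.
Iteration 1: 2 new —
  {ω₁,ω₂}  = ᶜ of {ω₃,ω₄}
  {ω₁,ω₂,ω₃}  = ᶜ of {ω₄}
Iteration 2 (1 new):
  {ω₁,ω₂,ω₄}  = {ω₁,ω₂} ∪ {ω₄}
Iteration 3 adds 1:
  {ω₃}  = ᶜ of {ω₁,ω₂,ω₄}
Iteration 4 adds nothing — fixpoint reached.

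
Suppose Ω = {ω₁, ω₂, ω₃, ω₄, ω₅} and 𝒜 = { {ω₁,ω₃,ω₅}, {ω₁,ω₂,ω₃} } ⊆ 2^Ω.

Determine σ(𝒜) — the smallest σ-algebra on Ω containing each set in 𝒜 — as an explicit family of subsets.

σ(𝒜) (16 sets): { {}, {ω₂}, {ω₄}, {ω₅}, {ω₁,ω₃}, {ω₂,ω₄}, {ω₂,ω₅}, {ω₄,ω₅}, {ω₁,ω₂,ω₃}, {ω₁,ω₃,ω₄}, {ω₁,ω₃,ω₅}, {ω₂,ω₄,ω₅}, {ω₁,ω₂,ω₃,ω₄}, {ω₁,ω₂,ω₃,ω₅}, {ω₁,ω₃,ω₄,ω₅}, Ω }

Check:
Begin from { {}, {ω₁,ω₂,ω₃}, {ω₁,ω₃,ω₅}, Ω } (that is, 𝒜 plus ∅ and Ω).
Iteration 1. New:
  {ω₂,ω₄}  = ᶜ of {ω₁,ω₃,ω₅}
  {ω₄,ω₅}  = ᶜ of {ω₁,ω₂,ω₃}
  {ω₁,ω₂,ω₃,ω₅}  = {ω₁,ω₃,ω₅} ∪ {ω₁,ω₂,ω₃}
Iteration 2. New:
  {ω₄}  = ᶜ of {ω₁,ω₂,ω₃,ω₅}
  {ω₂,ω₄,ω₅}  = {ω₄,ω₅} ∪ {ω₂,ω₄}
  {ω₁,ω₂,ω₃,ω₄}  = {ω₁,ω₂,ω₃} ∪ {ω₂,ω₄}
  {ω₁,ω₃,ω₄,ω₅}  = {ω₄,ω₅} ∪ {ω₁,ω₃,ω₅}
Iteration 3: 3 new —
  {ω₂}  = ᶜ of {ω₁,ω₃,ω₄,ω₅}
  {ω₅}  = ᶜ of {ω₁,ω₂,ω₃,ω₄}
  {ω₁,ω₃}  = ᶜ of {ω₂,ω₄,ω₅}
Iteration 4: 2 new —
  {ω₂,ω₅}  = {ω₂} ∪ {ω₅}
  {ω₁,ω₃,ω₄}  = {ω₁,ω₃} ∪ {ω₄}
Iteration 5: stable.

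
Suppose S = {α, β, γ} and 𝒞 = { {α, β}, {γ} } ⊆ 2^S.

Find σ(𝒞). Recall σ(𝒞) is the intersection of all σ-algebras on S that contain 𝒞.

σ(𝒞) = { {}, {γ}, {α, β}, S }

Derivation:
Take S₀ = 𝒞 ∪ {∅, S} = { {}, {γ}, {α, β}, S }.
Round 1 adds nothing — fixpoint reached.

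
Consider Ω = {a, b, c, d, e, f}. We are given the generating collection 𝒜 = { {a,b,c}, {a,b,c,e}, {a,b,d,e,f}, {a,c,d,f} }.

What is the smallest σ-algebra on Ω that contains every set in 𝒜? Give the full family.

Start: 𝒜 ∪ {∅, Ω} = { {}, {a,b,c}, {a,b,c,e}, {a,c,d,f}, {a,b,d,e,f}, Ω }.
Round 1: +5 →
  {c}  = {a,b,d,e,f}ᶜ
  {b,e}  = {a,c,d,f}ᶜ
  {d,f}  = {a,b,c,e}ᶜ
  {d,e,f}  = {a,b,c}ᶜ
  {a,b,c,d,f}  = {a,b,c} ∪ {a,c,d,f}
  — 11 sets.
Round 2 adds 6:
  {e}  = {a,b,c,d,f}ᶜ
  {b,c,e}  = {b,e} ∪ {c}
  {c,d,f}  = {c} ∪ {d,f}
  {b,d,e,f}  = {b,e} ∪ {d,f}
  {c,d,e,f}  = {c} ∪ {d,e,f}
  {a,c,d,e,f}  = {a,c,d,f} ∪ {d,e,f}
  — 17 sets.
Round 3 (7 new):
  {b}  = {a,c,d,e,f}ᶜ
  {a,b}  = {c,d,e,f}ᶜ
  {a,c}  = {b,d,e,f}ᶜ
  {c,e}  = {c} ∪ {e}
  {a,b,e}  = {c,d,f}ᶜ
  {a,d,f}  = {b,c,e}ᶜ
  {b,c,d,e,f}  = {c} ∪ {b,d,e,f}
  — 24 sets.
Round 4. New:
  {a}  = {b,c,d,e,f}ᶜ
  {b,c}  = {b} ∪ {c}
  {a,c,e}  = {e} ∪ {a,c}
  {b,d,f}  = {b} ∪ {d,f}
  {a,b,d,f}  = {c,e}ᶜ
  {a,d,e,f}  = {a,d,f} ∪ {e}
  {b,c,d,f}  = {b} ∪ {c,d,f}
  — 31 sets.
Round 5 adds 1:
  {a,e}  = {b,c,d,f}ᶜ
  — 32 sets.
After Round 6 the family is unchanged; done.

|σ(𝒜)| = 32.  σ(𝒜) = { {}, {a}, {b}, {c}, {e}, {a,b}, {a,c}, {a,e}, {b,c}, {b,e}, {c,e}, {d,f}, {a,b,c}, {a,b,e}, {a,c,e}, {a,d,f}, {b,c,e}, {b,d,f}, {c,d,f}, {d,e,f}, {a,b,c,e}, {a,b,d,f}, {a,c,d,f}, {a,d,e,f}, {b,c,d,f}, {b,d,e,f}, {c,d,e,f}, {a,b,c,d,f}, {a,b,d,e,f}, {a,c,d,e,f}, {b,c,d,e,f}, Ω }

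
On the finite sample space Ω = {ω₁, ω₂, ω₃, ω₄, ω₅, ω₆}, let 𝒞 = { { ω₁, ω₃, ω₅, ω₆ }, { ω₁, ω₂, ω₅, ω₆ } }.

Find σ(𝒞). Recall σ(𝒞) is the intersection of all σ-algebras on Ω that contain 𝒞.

Seed the family with 𝒞 together with ∅ and Ω: { {}, { ω₁, ω₂, ω₅, ω₆ }, { ω₁, ω₃, ω₅, ω₆ }, Ω }.
Round 1: 3 new —
  { ω₂, ω₄ }  = Ω∖{ ω₁, ω₃, ω₅, ω₆ }
  { ω₃, ω₄ }  = Ω∖{ ω₁, ω₂, ω₅, ω₆ }
  { ω₁, ω₂, ω₃, ω₅, ω₆ }  = { ω₁, ω₂, ω₅, ω₆ } ∪ { ω₁, ω₃, ω₅, ω₆ }
  |family| = 7
Round 2 (4 new):
  { ω₄ }  = Ω∖{ ω₁, ω₂, ω₃, ω₅, ω₆ }
  { ω₂, ω₃, ω₄ }  = { ω₃, ω₄ } ∪ { ω₂, ω₄ }
  { ω₁, ω₂, ω₄, ω₅, ω₆ }  = { ω₂, ω₄ } ∪ { ω₁, ω₂, ω₅, ω₆ }
  { ω₁, ω₃, ω₄, ω₅, ω₆ }  = { ω₁, ω₃, ω₅, ω₆ } ∪ { ω₃, ω₄ }
  |family| = 11
Round 3: 3 new —
  { ω₂ }  = Ω∖{ ω₁, ω₃, ω₄, ω₅, ω₆ }
  { ω₃ }  = Ω∖{ ω₁, ω₂, ω₄, ω₅, ω₆ }
  { ω₁, ω₅, ω₆ }  = Ω∖{ ω₂, ω₃, ω₄ }
  |family| = 14
Round 4 (2 new):
  { ω₂, ω₃ }  = { ω₃ } ∪ { ω₂ }
  { ω₁, ω₄, ω₅, ω₆ }  = { ω₁, ω₅, ω₆ } ∪ { ω₄ }
  |family| = 16
Round 5: closed — nothing new.

Therefore σ(𝒞) = { {}, { ω₂ }, { ω₃ }, { ω₄ }, { ω₂, ω₃ }, { ω₂, ω₄ }, { ω₃, ω₄ }, { ω₁, ω₅, ω₆ }, { ω₂, ω₃, ω₄ }, { ω₁, ω₂, ω₅, ω₆ }, { ω₁, ω₃, ω₅, ω₆ }, { ω₁, ω₄, ω₅, ω₆ }, { ω₁, ω₂, ω₃, ω₅, ω₆ }, { ω₁, ω₂, ω₄, ω₅, ω₆ }, { ω₁, ω₃, ω₄, ω₅, ω₆ }, Ω } (|σ(𝒞)| = 16).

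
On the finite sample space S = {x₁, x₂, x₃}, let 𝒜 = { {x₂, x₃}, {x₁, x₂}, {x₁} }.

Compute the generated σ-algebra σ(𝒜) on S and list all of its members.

Seed the family with 𝒜 together with ∅ and S: { ∅, {x₁}, {x₁, x₂}, {x₂, x₃}, S }.
Pass 1 (1 new):
  {x₃}  = complement {x₁, x₂}
Pass 2. New:
  {x₁, x₃}  = {x₃} ∪ {x₁}
Pass 3 adds 1:
  {x₂}  = complement {x₁, x₃}
After Pass 4 the family is unchanged; done.

|σ(𝒜)| = 8.  σ(𝒜) = { ∅, {x₁}, {x₂}, {x₃}, {x₁, x₂}, {x₁, x₃}, {x₂, x₃}, S }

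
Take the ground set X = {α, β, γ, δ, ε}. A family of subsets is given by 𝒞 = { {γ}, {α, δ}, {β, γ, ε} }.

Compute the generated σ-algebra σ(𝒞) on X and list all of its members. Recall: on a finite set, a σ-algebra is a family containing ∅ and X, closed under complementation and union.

Seed the family with 𝒞 together with ∅ and X: { {}, {γ}, {α, δ}, {β, γ, ε}, X }.
Iteration 1. New:
  {α, γ, δ}  = {γ} ∪ {α, δ}
  {α, β, δ, ε}  = {γ}ᶜ
  (now 7)
Iteration 2: 1 new —
  {β, ε}  = {α, γ, δ}ᶜ
  (now 8)
After Iteration 3 the family is unchanged; done.

σ(𝒞) = { {}, {γ}, {α, δ}, {β, ε}, {α, γ, δ}, {β, γ, ε}, {α, β, δ, ε}, X }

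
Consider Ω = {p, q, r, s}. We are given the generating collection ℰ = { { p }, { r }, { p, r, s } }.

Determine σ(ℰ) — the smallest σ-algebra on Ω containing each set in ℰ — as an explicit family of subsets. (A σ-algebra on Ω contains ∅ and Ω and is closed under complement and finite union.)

Seed the family with ℰ together with ∅ and Ω: { {  }, { p }, { r }, { p, r, s }, Ω }.
Round 1. New:
  { q }  = { p, r, s }ᶜ
  { p, r }  = { r } ∪ { p }
  { p, q, s }  = { r }ᶜ
  { q, r, s }  = { p }ᶜ
  [9 total]
Round 2. New:
  { p, q }  = { q } ∪ { p }
  { q, r }  = { q } ∪ { r }
  { q, s }  = { p, r }ᶜ
  { p, q, r }  = { q } ∪ { p, r }
  [13 total]
Round 3 (3 new):
  { s }  = { p, q, r }ᶜ
  { p, s }  = { q, r }ᶜ
  { r, s }  = { p, q }ᶜ
  [16 total]
After Round 4 the family is unchanged; done.

|σ(ℰ)| = 16.  σ(ℰ) = { {  }, { p }, { q }, { r }, { s }, { p, q }, { p, r }, { p, s }, { q, r }, { q, s }, { r, s }, { p, q, r }, { p, q, s }, { p, r, s }, { q, r, s }, Ω }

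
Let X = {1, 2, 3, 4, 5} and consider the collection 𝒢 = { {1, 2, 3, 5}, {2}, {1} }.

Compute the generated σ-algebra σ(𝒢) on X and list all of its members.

Initial family (5 sets): { {}, {1}, {2}, {1, 2, 3, 5}, X }.
Pass 1. New:
  {4}  = {1, 2, 3, 5}ᶜ
  {1, 2}  = {2} ∪ {1}
  {1, 3, 4, 5}  = {2}ᶜ
  {2, 3, 4, 5}  = {1}ᶜ
  — 9 sets.
Pass 2: +4 →
  {1, 4}  = {4} ∪ {1}
  {2, 4}  = {2} ∪ {4}
  {1, 2, 4}  = {1, 2} ∪ {4}
  {3, 4, 5}  = {1, 2}ᶜ
  — 13 sets.
Pass 3. New:
  {3, 5}  = {1, 2, 4}ᶜ
  {1, 3, 5}  = {2, 4}ᶜ
  {2, 3, 5}  = {1, 4}ᶜ
  — 16 sets.
Pass 4 adds nothing — fixpoint reached.

Hence σ(𝒢) has 16 members: { {}, {1}, {2}, {4}, {1, 2}, {1, 4}, {2, 4}, {3, 5}, {1, 2, 4}, {1, 3, 5}, {2, 3, 5}, {3, 4, 5}, {1, 2, 3, 5}, {1, 3, 4, 5}, {2, 3, 4, 5}, X }.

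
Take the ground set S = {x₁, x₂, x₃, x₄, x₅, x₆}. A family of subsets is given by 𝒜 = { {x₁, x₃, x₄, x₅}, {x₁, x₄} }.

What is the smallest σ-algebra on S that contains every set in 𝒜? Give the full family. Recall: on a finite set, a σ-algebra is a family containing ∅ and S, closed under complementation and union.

Begin from { {}, {x₁, x₄}, {x₁, x₃, x₄, x₅}, S } (that is, 𝒜 plus ∅ and S).
Round 1 adds 2:
  {x₂, x₆}  = S∖{x₁, x₃, x₄, x₅}
  {x₂, x₃, x₅, x₆}  = S∖{x₁, x₄}
  (now 6)
Round 2: 1 new —
  {x₁, x₂, x₄, x₆}  = {x₁, x₄} ∪ {x₂, x₆}
  (now 7)
Round 3: +1 →
  {x₃, x₅}  = S∖{x₁, x₂, x₄, x₆}
  (now 8)
After Round 4 the family is unchanged; done.

|σ(𝒜)| = 8.  σ(𝒜) = { {}, {x₁, x₄}, {x₂, x₆}, {x₃, x₅}, {x₁, x₂, x₄, x₆}, {x₁, x₃, x₄, x₅}, {x₂, x₃, x₅, x₆}, S }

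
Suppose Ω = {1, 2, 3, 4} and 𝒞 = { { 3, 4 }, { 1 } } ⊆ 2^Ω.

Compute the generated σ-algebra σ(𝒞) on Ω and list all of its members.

σ(𝒞) = { {  }, { 1 }, { 2 }, { 1, 2 }, { 3, 4 }, { 1, 3, 4 }, { 2, 3, 4 }, Ω }

Trace:
Begin from { {  }, { 1 }, { 3, 4 }, Ω } (that is, 𝒞 plus ∅ and Ω).
Iteration 1: +3 →
  { 1, 2 }  = { 3, 4 }ᶜ
  { 1, 3, 4 }  = { 3, 4 } ∪ { 1 }
  { 2, 3, 4 }  = { 1 }ᶜ
  — 7 sets.
Iteration 2: 1 new —
  { 2 }  = { 1, 3, 4 }ᶜ
  — 8 sets.
Iteration 3: no new sets; the family is a σ-algebra.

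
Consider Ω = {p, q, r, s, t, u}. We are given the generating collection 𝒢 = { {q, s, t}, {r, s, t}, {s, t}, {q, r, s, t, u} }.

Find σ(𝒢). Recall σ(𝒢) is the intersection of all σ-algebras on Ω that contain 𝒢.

Begin from { {}, {s, t}, {q, s, t}, {r, s, t}, {q, r, s, t, u}, Ω } (that is, 𝒢 plus ∅ and Ω).
Round 1. New:
  {p}  = complement {q, r, s, t, u}
  {p, q, u}  = complement {r, s, t}
  {p, r, u}  = complement {q, s, t}
  {p, q, r, u}  = complement {s, t}
  {q, r, s, t}  = {r, s, t} ∪ {q, s, t}
  (now 11)
Round 2: 7 new —
  {p, u}  = complement {q, r, s, t}
  {p, s, t}  = {s, t} ∪ {p}
  {p, q, s, t}  = {q, s, t} ∪ {p}
  {p, r, s, t}  = {r, s, t} ∪ {p}
  {p, q, r, s, t}  = {q, r, s, t} ∪ {p}
  {p, q, s, t, u}  = {s, t} ∪ {p, q, u}
  {p, r, s, t, u}  = {r, s, t} ∪ {p, r, u}
  (now 18)
Round 3: 7 new —
  {q}  = complement {p, r, s, t, u}
  {r}  = complement {p, q, s, t, u}
  {u}  = complement {p, q, r, s, t}
  {q, u}  = complement {p, r, s, t}
  {r, u}  = complement {p, q, s, t}
  {q, r, u}  = complement {p, s, t}
  {p, s, t, u}  = {s, t} ∪ {p, u}
  (now 25)
Round 4: +6 →
  {p, q}  = {q} ∪ {p}
  {p, r}  = {r} ∪ {p}
  {q, r}  = complement {p, s, t, u}
  {s, t, u}  = {u} ∪ {s, t}
  {q, s, t, u}  = {q, u} ∪ {s, t}
  {r, s, t, u}  = {r, s, t} ∪ {u}
  (now 31)
Round 5. New:
  {p, q, r}  = complement {s, t, u}
  (now 32)
After Round 6 the family is unchanged; done.

|σ(𝒢)| = 32.  σ(𝒢) = { {}, {p}, {q}, {r}, {u}, {p, q}, {p, r}, {p, u}, {q, r}, {q, u}, {r, u}, {s, t}, {p, q, r}, {p, q, u}, {p, r, u}, {p, s, t}, {q, r, u}, {q, s, t}, {r, s, t}, {s, t, u}, {p, q, r, u}, {p, q, s, t}, {p, r, s, t}, {p, s, t, u}, {q, r, s, t}, {q, s, t, u}, {r, s, t, u}, {p, q, r, s, t}, {p, q, s, t, u}, {p, r, s, t, u}, {q, r, s, t, u}, Ω }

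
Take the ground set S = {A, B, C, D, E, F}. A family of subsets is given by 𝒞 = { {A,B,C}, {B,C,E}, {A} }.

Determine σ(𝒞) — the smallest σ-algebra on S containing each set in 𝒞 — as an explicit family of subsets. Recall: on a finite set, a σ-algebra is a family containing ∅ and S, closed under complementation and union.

|σ(𝒞)| = 16.  σ(𝒞) = { {}, {A}, {E}, {A,E}, {B,C}, {D,F}, {A,B,C}, {A,D,F}, {B,C,E}, {D,E,F}, {A,B,C,E}, {A,D,E,F}, {B,C,D,F}, {A,B,C,D,F}, {B,C,D,E,F}, S }

Trace:
Start: 𝒞 ∪ {∅, S} = { {}, {A}, {A,B,C}, {B,C,E}, S }.
Pass 1: 4 new —
  {A,D,F}  = S∖{B,C,E}
  {D,E,F}  = S∖{A,B,C}
  {A,B,C,E}  = {B,C,E} ∪ {A,B,C}
  {B,C,D,E,F}  = S∖{A}
Pass 2: 3 new —
  {D,F}  = S∖{A,B,C,E}
  {A,D,E,F}  = {A,D,F} ∪ {D,E,F}
  {A,B,C,D,F}  = {A,B,C} ∪ {A,D,F}
Pass 3 adds 2:
  {E}  = S∖{A,B,C,D,F}
  {B,C}  = S∖{A,D,E,F}
Pass 4. New:
  {A,E}  = {E} ∪ {A}
  {B,C,D,F}  = {B,C} ∪ {D,F}
After Pass 5 the family is unchanged; done.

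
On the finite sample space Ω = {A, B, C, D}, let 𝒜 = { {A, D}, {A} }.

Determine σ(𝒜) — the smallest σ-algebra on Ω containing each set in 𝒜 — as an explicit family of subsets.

Answer: σ(𝒜) = { {}, {A}, {D}, {A, D}, {B, C}, {A, B, C}, {B, C, D}, Ω }

Check:
Start: 𝒜 ∪ {∅, Ω} = { {}, {A}, {A, D}, Ω }.
Pass 1 (2 new):
  {B, C}  = {A, D}ᶜ
  {B, C, D}  = {A}ᶜ
  (now 6)
Pass 2 (1 new):
  {A, B, C}  = {B, C} ∪ {A}
  (now 7)
Pass 3: 1 new —
  {D}  = {A, B, C}ᶜ
  (now 8)
Pass 4: already closed under ᶜ and ∪.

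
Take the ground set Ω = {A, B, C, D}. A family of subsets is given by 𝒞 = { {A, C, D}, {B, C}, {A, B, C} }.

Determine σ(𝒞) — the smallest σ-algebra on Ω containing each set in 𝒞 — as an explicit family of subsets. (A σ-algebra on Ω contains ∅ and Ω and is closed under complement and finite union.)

|σ(𝒞)| = 16.  σ(𝒞) = { ∅, {A}, {B}, {C}, {D}, {A, B}, {A, C}, {A, D}, {B, C}, {B, D}, {C, D}, {A, B, C}, {A, B, D}, {A, C, D}, {B, C, D}, Ω }

Working:
Take S₀ = 𝒞 ∪ {∅, Ω} = { ∅, {B, C}, {A, B, C}, {A, C, D}, Ω }.
Round 1. New:
  {B}  = complement {A, C, D}
  {D}  = complement {A, B, C}
  {A, D}  = complement {B, C}
  [8 total]
Round 2: 3 new —
  {B, D}  = {D} ∪ {B}
  {A, B, D}  = {B} ∪ {A, D}
  {B, C, D}  = {D} ∪ {B, C}
  [11 total]
Round 3: +3 →
  {A}  = complement {B, C, D}
  {C}  = complement {A, B, D}
  {A, C}  = complement {B, D}
  [14 total]
Round 4. New:
  {A, B}  = {B} ∪ {A}
  {C, D}  = {C} ∪ {D}
  [16 total]
Round 5: no new sets; the family is a σ-algebra.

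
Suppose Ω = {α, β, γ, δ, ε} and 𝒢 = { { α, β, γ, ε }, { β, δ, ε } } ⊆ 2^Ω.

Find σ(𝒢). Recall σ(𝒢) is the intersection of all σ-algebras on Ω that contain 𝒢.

Seed the family with 𝒢 together with ∅ and Ω: { {  }, { β, δ, ε }, { α, β, γ, ε }, Ω }.
Pass 1: 2 new —
  { δ }  = Ω∖{ α, β, γ, ε }
  { α, γ }  = Ω∖{ β, δ, ε }
  — 6 sets.
Pass 2 adds 1:
  { α, γ, δ }  = { α, γ } ∪ { δ }
  — 7 sets.
Pass 3 (1 new):
  { β, ε }  = Ω∖{ α, γ, δ }
  — 8 sets.
After Pass 4 the family is unchanged; done.

σ(𝒢) = { {  }, { δ }, { α, γ }, { β, ε }, { α, γ, δ }, { β, δ, ε }, { α, β, γ, ε }, Ω }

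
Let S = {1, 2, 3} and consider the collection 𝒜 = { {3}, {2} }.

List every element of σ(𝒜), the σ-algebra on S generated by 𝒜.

Seed the family with 𝒜 together with ∅ and S: { {}, {2}, {3}, S }.
Iteration 1: 3 new —
  {1, 2}  = {3}ᶜ
  {1, 3}  = {2}ᶜ
  {2, 3}  = {3} ∪ {2}
  |family| = 7
Iteration 2 adds 1:
  {1}  = {2, 3}ᶜ
  |family| = 8
Iteration 3: no new sets; the family is a σ-algebra.

|σ(𝒜)| = 8.  σ(𝒜) = { {}, {1}, {2}, {3}, {1, 2}, {1, 3}, {2, 3}, S }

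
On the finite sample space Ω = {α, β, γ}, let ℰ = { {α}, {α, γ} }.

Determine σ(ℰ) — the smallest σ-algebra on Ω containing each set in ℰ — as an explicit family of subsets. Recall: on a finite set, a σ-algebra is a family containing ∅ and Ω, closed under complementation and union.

Seed the family with ℰ together with ∅ and Ω: { {}, {α}, {α, γ}, Ω }.
Round 1: 2 new —
  {β}  = Ω∖{α, γ}
  {β, γ}  = Ω∖{α}
  — 6 sets.
Round 2 adds 1:
  {α, β}  = {β} ∪ {α}
  — 7 sets.
Round 3: +1 →
  {γ}  = Ω∖{α, β}
  — 8 sets.
Round 4: no new sets; the family is a σ-algebra.

Hence σ(ℰ) has 8 members: { {}, {α}, {β}, {γ}, {α, β}, {α, γ}, {β, γ}, Ω }.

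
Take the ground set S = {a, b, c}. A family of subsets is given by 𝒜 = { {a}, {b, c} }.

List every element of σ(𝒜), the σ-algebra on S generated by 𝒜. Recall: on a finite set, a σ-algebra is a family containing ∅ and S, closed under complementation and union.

Start: 𝒜 ∪ {∅, S} = { {}, {a}, {b, c}, S }.
After Step 1 the family is unchanged; done.

Hence σ(𝒜) has 4 members: { {}, {a}, {b, c}, S }.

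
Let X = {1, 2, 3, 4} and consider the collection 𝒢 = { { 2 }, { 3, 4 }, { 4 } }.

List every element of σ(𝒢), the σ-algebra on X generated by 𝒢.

Start: 𝒢 ∪ {∅, X} = { {}, { 2 }, { 4 }, { 3, 4 }, X }.
Round 1 (5 new):
  { 1, 2 }  = complement { 3, 4 }
  { 2, 4 }  = { 4 } ∪ { 2 }
  { 1, 2, 3 }  = complement { 4 }
  { 1, 3, 4 }  = complement { 2 }
  { 2, 3, 4 }  = { 3, 4 } ∪ { 2 }
  (now 10)
Round 2 (3 new):
  { 1 }  = complement { 2, 3, 4 }
  { 1, 3 }  = complement { 2, 4 }
  { 1, 2, 4 }  = { 1, 2 } ∪ { 4 }
  (now 13)
Round 3: +2 →
  { 3 }  = complement { 1, 2, 4 }
  { 1, 4 }  = { 4 } ∪ { 1 }
  (now 15)
Round 4: +1 →
  { 2, 3 }  = complement { 1, 4 }
  (now 16)
Round 5: closed — nothing new.

Therefore σ(𝒢) = { {}, { 1 }, { 2 }, { 3 }, { 4 }, { 1, 2 }, { 1, 3 }, { 1, 4 }, { 2, 3 }, { 2, 4 }, { 3, 4 }, { 1, 2, 3 }, { 1, 2, 4 }, { 1, 3, 4 }, { 2, 3, 4 }, X } (|σ(𝒢)| = 16).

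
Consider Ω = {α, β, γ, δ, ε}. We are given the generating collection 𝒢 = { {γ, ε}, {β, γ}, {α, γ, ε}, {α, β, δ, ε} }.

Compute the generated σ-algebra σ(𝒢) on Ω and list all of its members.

Start: 𝒢 ∪ {∅, Ω} = { {}, {β, γ}, {γ, ε}, {α, γ, ε}, {α, β, δ, ε}, Ω }.
Step 1: 6 new —
  {γ}  = {α, β, δ, ε}ᶜ
  {β, δ}  = {α, γ, ε}ᶜ
  {α, β, δ}  = {γ, ε}ᶜ
  {α, δ, ε}  = {β, γ}ᶜ
  {β, γ, ε}  = {β, γ} ∪ {γ, ε}
  {α, β, γ, ε}  = {β, γ} ∪ {α, γ, ε}
  — 12 sets.
Step 2. New:
  {δ}  = {α, β, γ, ε}ᶜ
  {α, δ}  = {β, γ, ε}ᶜ
  {β, γ, δ}  = {γ} ∪ {β, δ}
  {α, β, γ, δ}  = {α, β, δ} ∪ {γ}
  {α, γ, δ, ε}  = {α, δ, ε} ∪ {α, γ, ε}
  {β, γ, δ, ε}  = {β, γ, ε} ∪ {β, δ}
  — 18 sets.
Step 3 (7 new):
  {α}  = {β, γ, δ, ε}ᶜ
  {β}  = {α, γ, δ, ε}ᶜ
  {ε}  = {α, β, γ, δ}ᶜ
  {α, ε}  = {β, γ, δ}ᶜ
  {γ, δ}  = {γ} ∪ {δ}
  {α, γ, δ}  = {γ} ∪ {α, δ}
  {γ, δ, ε}  = {δ} ∪ {γ, ε}
  — 25 sets.
Step 4 adds 7:
  {α, β}  = {γ, δ, ε}ᶜ
  {α, γ}  = {γ} ∪ {α}
  {β, ε}  = {α, γ, δ}ᶜ
  {δ, ε}  = {ε} ∪ {δ}
  {α, β, γ}  = {β, γ} ∪ {α}
  {α, β, ε}  = {γ, δ}ᶜ
  {β, δ, ε}  = {ε} ∪ {β, δ}
  — 32 sets.
Step 5: already closed under ᶜ and ∪.

|σ(𝒢)| = 32.  σ(𝒢) = { {}, {α}, {β}, {γ}, {δ}, {ε}, {α, β}, {α, γ}, {α, δ}, {α, ε}, {β, γ}, {β, δ}, {β, ε}, {γ, δ}, {γ, ε}, {δ, ε}, {α, β, γ}, {α, β, δ}, {α, β, ε}, {α, γ, δ}, {α, γ, ε}, {α, δ, ε}, {β, γ, δ}, {β, γ, ε}, {β, δ, ε}, {γ, δ, ε}, {α, β, γ, δ}, {α, β, γ, ε}, {α, β, δ, ε}, {α, γ, δ, ε}, {β, γ, δ, ε}, Ω }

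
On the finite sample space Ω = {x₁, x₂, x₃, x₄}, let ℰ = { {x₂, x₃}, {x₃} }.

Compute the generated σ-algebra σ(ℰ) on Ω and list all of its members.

Take S₀ = ℰ ∪ {∅, Ω} = { {}, {x₃}, {x₂, x₃}, Ω }.
Step 1 adds 2:
  {x₁, x₄}  = Ω∖{x₂, x₃}
  {x₁, x₂, x₄}  = Ω∖{x₃}
  |family| = 6
Step 2. New:
  {x₁, x₃, x₄}  = {x₃} ∪ {x₁, x₄}
  |family| = 7
Step 3 adds 1:
  {x₂}  = Ω∖{x₁, x₃, x₄}
  |family| = 8
Step 4: already closed under ᶜ and ∪.

Hence σ(ℰ) has 8 members: { {}, {x₂}, {x₃}, {x₁, x₄}, {x₂, x₃}, {x₁, x₂, x₄}, {x₁, x₃, x₄}, Ω }.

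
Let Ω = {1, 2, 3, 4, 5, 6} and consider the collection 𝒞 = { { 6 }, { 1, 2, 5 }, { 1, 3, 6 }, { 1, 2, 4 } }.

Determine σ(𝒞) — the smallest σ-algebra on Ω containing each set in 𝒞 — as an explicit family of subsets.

σ(𝒞) = { {  }, { 1 }, { 2 }, { 3 }, { 4 }, { 5 }, { 6 }, { 1, 2 }, { 1, 3 }, { 1, 4 }, { 1, 5 }, { 1, 6 }, { 2, 3 }, { 2, 4 }, { 2, 5 }, { 2, 6 }, { 3, 4 }, { 3, 5 }, { 3, 6 }, { 4, 5 }, { 4, 6 }, { 5, 6 }, { 1, 2, 3 }, { 1, 2, 4 }, { 1, 2, 5 }, { 1, 2, 6 }, { 1, 3, 4 }, { 1, 3, 5 }, { 1, 3, 6 }, { 1, 4, 5 }, { 1, 4, 6 }, { 1, 5, 6 }, { 2, 3, 4 }, { 2, 3, 5 }, { 2, 3, 6 }, { 2, 4, 5 }, { 2, 4, 6 }, { 2, 5, 6 }, { 3, 4, 5 }, { 3, 4, 6 }, { 3, 5, 6 }, { 4, 5, 6 }, { 1, 2, 3, 4 }, { 1, 2, 3, 5 }, { 1, 2, 3, 6 }, { 1, 2, 4, 5 }, { 1, 2, 4, 6 }, { 1, 2, 5, 6 }, { 1, 3, 4, 5 }, { 1, 3, 4, 6 }, { 1, 3, 5, 6 }, { 1, 4, 5, 6 }, { 2, 3, 4, 5 }, { 2, 3, 4, 6 }, { 2, 3, 5, 6 }, { 2, 4, 5, 6 }, { 3, 4, 5, 6 }, { 1, 2, 3, 4, 5 }, { 1, 2, 3, 4, 6 }, { 1, 2, 3, 5, 6 }, { 1, 2, 4, 5, 6 }, { 1, 3, 4, 5, 6 }, { 2, 3, 4, 5, 6 }, Ω }

Check:
Start: 𝒞 ∪ {∅, Ω} = { {  }, { 6 }, { 1, 2, 4 }, { 1, 2, 5 }, { 1, 3, 6 }, Ω }.
Iteration 1 (9 new):
  { 2, 4, 5 }  = ᶜ of { 1, 3, 6 }
  { 3, 4, 6 }  = ᶜ of { 1, 2, 5 }
  { 3, 5, 6 }  = ᶜ of { 1, 2, 4 }
  { 1, 2, 4, 5 }  = { 1, 2, 5 } ∪ { 1, 2, 4 }
  { 1, 2, 4, 6 }  = { 1, 2, 4 } ∪ { 6 }
  { 1, 2, 5, 6 }  = { 1, 2, 5 } ∪ { 6 }
  { 1, 2, 3, 4, 5 }  = ᶜ of { 6 }
  { 1, 2, 3, 4, 6 }  = { 1, 3, 6 } ∪ { 1, 2, 4 }
  { 1, 2, 3, 5, 6 }  = { 1, 2, 5 } ∪ { 1, 3, 6 }
  |family| = 15
Iteration 2: 11 new —
  { 4 }  = ᶜ of { 1, 2, 3, 5, 6 }
  { 5 }  = ᶜ of { 1, 2, 3, 4, 6 }
  { 3, 4 }  = ᶜ of { 1, 2, 5, 6 }
  { 3, 5 }  = ᶜ of { 1, 2, 4, 6 }
  { 3, 6 }  = ᶜ of { 1, 2, 4, 5 }
  { 1, 3, 4, 6 }  = { 1, 3, 6 } ∪ { 3, 4, 6 }
  { 1, 3, 5, 6 }  = { 1, 3, 6 } ∪ { 3, 5, 6 }
  { 2, 4, 5, 6 }  = { 6 } ∪ { 2, 4, 5 }
  { 3, 4, 5, 6 }  = { 3, 5, 6 } ∪ { 3, 4, 6 }
  { 1, 2, 4, 5, 6 }  = { 1, 2, 4, 6 } ∪ { 1, 2, 4, 5 }
  { 2, 3, 4, 5, 6 }  = { 3, 5, 6 } ∪ { 2, 4, 5 }
  |family| = 26
Iteration 3 (14 new):
  { 1 }  = ᶜ of { 2, 3, 4, 5, 6 }
  { 3 }  = ᶜ of { 1, 2, 4, 5, 6 }
  { 1, 2 }  = ᶜ of { 3, 4, 5, 6 }
  { 1, 3 }  = ᶜ of { 2, 4, 5, 6 }
  { 2, 4 }  = ᶜ of { 1, 3, 5, 6 }
  { 2, 5 }  = ᶜ of { 1, 3, 4, 6 }
  { 4, 5 }  = { 5 } ∪ { 4 }
  { 4, 6 }  = { 6 } ∪ { 4 }
  { 5, 6 }  = { 6 } ∪ { 5 }
  { 3, 4, 5 }  = { 3, 4 } ∪ { 3, 5 }
  { 1, 2, 3, 4 }  = { 3, 4 } ∪ { 1, 2, 4 }
  { 1, 2, 3, 5 }  = { 3, 5 } ∪ { 1, 2, 5 }
  { 2, 3, 4, 5 }  = { 3, 4 } ∪ { 2, 4, 5 }
  { 1, 3, 4, 5, 6 }  = { 3, 4 } ∪ { 1, 3, 5, 6 }
  |family| = 40
Iteration 4: 20 new —
  { 2 }  = ᶜ of { 1, 3, 4, 5, 6 }
  { 1, 4 }  = { 4 } ∪ { 1 }
  { 1, 5 }  = { 1 } ∪ { 5 }
  { 1, 6 }  = ᶜ of { 2, 3, 4, 5 }
  { 1, 2, 3 }  = { 1, 3 } ∪ { 1, 2 }
  { 1, 2, 6 }  = ᶜ of { 3, 4, 5 }
  { 1, 3, 4 }  = { 3, 4 } ∪ { 1, 3 }
  { 1, 3, 5 }  = { 1, 3 } ∪ { 3, 5 }
  { 1, 4, 5 }  = { 4, 5 } ∪ { 1 }
  { 1, 4, 6 }  = { 1 } ∪ { 4, 6 }
  { 1, 5, 6 }  = { 1 } ∪ { 5, 6 }
  { 2, 3, 4 }  = { 3, 4 } ∪ { 2, 4 }
  { 2, 3, 5 }  = { 3, 5 } ∪ { 2, 5 }
  { 2, 4, 6 }  = { 4, 6 } ∪ { 2, 4 }
  { 2, 5, 6 }  = { 2, 5 } ∪ { 5, 6 }
  { 4, 5, 6 }  = { 4, 5 } ∪ { 5, 6 }
  { 1, 2, 3, 6 }  = ᶜ of { 4, 5 }
  { 1, 3, 4, 5 }  = { 4, 5 } ∪ { 1, 3 }
  { 2, 3, 4, 6 }  = { 3, 6 } ∪ { 2, 4 }
  { 2, 3, 5, 6 }  = { 3, 6 } ∪ { 2, 5 }
  |family| = 60
Iteration 5 adds 4:
  { 2, 3 }  = { 2 } ∪ { 3 }
  { 2, 6 }  = ᶜ of { 1, 3, 4, 5 }
  { 2, 3, 6 }  = ᶜ of { 1, 4, 5 }
  { 1, 4, 5, 6 }  = { 5, 6 } ∪ { 1, 4, 6 }
  |family| = 64
Iteration 6: no new sets; the family is a σ-algebra.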